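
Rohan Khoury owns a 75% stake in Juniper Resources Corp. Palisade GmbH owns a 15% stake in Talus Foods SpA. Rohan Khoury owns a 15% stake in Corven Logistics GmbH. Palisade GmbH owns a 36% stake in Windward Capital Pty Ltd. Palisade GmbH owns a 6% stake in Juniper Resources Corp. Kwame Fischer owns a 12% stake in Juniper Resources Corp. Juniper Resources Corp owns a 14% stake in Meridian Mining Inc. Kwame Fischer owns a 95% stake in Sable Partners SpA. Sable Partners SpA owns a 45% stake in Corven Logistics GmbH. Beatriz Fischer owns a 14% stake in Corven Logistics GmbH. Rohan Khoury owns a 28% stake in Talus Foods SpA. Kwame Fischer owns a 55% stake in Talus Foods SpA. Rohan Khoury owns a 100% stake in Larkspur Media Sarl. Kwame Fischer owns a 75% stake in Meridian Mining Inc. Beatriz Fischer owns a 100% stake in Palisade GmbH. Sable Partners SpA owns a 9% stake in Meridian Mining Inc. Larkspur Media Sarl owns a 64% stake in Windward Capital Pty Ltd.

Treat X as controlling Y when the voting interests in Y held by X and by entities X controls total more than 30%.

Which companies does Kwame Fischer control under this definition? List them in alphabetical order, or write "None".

Kwame holds 95% of Sable, so Kwame controls Sable.
Sable holds 45% of Corven, so Kwame controls Corven.
Sable and Kwame together hold 9% + 75% = 84% of Meridian, so Kwame controls Meridian.
Kwame holds 55% of Talus, so Kwame controls Talus.
No other company's threshold is met.

Corven Logistics GmbH, Meridian Mining Inc, Sable Partners SpA, Talus Foods SpA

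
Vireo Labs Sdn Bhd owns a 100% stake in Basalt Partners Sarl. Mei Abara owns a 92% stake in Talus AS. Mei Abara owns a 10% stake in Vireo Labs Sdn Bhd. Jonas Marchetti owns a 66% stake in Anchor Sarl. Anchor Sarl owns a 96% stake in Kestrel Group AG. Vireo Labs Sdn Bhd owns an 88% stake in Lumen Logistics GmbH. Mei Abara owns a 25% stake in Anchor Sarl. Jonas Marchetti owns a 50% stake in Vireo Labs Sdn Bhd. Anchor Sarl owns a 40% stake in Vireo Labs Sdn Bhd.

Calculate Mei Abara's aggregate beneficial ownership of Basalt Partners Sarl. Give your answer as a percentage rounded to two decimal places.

Mei reaches Basalt along 2 paths.
Via Anchor → Vireo: 25% × 40% × 100% = 10%.
Via Vireo: 10% × 100% = 10%.
Total: 10% + 10% = 20%.
Rounded: 20.00%.

20.00%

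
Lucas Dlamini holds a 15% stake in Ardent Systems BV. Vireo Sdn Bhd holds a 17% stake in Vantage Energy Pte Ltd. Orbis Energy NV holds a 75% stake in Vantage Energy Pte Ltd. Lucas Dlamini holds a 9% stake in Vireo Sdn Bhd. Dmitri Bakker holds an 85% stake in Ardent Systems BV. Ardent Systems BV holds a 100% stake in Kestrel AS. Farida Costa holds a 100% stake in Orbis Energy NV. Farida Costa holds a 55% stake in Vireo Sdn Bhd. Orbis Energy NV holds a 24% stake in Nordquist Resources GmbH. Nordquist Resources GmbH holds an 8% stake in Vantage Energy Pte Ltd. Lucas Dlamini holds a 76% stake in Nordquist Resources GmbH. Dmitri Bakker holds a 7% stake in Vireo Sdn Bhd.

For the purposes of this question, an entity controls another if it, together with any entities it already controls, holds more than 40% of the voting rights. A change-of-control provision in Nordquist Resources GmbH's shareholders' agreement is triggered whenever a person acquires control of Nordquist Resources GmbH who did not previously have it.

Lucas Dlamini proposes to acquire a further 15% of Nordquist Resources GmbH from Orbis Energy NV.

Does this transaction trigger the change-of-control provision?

No

The purchase adds only to Lucas's holdings (Orbis's stake shrinks), so Lucas is the only person who could newly come to control Nordquist.
Lucas holds 76% of Nordquist, so Lucas controls Nordquist.
So Lucas already controls Nordquist before the transaction.
After the purchase, Lucas's direct stake in Nordquist rises to 76% + 15% = 91%, and Orbis's stake falls to 9%.
Lucas controlled Nordquist already, so this is not a new person acquiring control; every other person's position is unchanged or reduced.
No new person acquires control, so the clause is not triggered.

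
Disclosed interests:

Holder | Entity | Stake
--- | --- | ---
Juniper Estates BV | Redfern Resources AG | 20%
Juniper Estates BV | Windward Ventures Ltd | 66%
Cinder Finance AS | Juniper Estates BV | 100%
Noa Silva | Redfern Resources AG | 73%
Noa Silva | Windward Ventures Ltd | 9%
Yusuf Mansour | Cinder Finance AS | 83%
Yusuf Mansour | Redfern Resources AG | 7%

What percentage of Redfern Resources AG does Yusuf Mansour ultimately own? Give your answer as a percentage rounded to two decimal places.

23.60%

Yusuf reaches Redfern along 2 paths.
Via Cinder → Juniper: 83% × 100% × 20% = 16.6%.
Direct stake: 7% = 7%.
Total: 16.6% + 7% = 23.6%.
Rounded: 23.60%.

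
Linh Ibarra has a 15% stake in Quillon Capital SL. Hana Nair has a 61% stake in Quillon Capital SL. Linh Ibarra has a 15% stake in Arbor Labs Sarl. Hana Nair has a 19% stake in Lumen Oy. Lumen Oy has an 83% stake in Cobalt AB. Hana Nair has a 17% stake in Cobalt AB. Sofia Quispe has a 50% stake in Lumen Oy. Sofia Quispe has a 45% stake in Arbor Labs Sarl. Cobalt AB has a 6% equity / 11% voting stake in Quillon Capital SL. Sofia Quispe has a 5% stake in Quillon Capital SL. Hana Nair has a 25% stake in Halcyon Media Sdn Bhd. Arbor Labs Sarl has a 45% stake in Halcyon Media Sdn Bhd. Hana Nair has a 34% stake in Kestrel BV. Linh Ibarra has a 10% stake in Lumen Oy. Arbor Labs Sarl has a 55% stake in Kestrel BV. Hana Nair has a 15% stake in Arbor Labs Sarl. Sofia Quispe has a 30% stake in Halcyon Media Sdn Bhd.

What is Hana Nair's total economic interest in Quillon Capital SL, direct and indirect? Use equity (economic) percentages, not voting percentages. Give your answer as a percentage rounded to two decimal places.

Hana reaches Quillon along 3 paths.
Direct stake: 61% = 61%.
Via Cobalt: 17% × 6% = 1.02%.
Via Lumen → Cobalt: 19% × 83% × 6% = 0.9462%.
Total: 61% + 1.02% + 0.9462% = 62.9662%.
Rounded: 62.97%.

62.97%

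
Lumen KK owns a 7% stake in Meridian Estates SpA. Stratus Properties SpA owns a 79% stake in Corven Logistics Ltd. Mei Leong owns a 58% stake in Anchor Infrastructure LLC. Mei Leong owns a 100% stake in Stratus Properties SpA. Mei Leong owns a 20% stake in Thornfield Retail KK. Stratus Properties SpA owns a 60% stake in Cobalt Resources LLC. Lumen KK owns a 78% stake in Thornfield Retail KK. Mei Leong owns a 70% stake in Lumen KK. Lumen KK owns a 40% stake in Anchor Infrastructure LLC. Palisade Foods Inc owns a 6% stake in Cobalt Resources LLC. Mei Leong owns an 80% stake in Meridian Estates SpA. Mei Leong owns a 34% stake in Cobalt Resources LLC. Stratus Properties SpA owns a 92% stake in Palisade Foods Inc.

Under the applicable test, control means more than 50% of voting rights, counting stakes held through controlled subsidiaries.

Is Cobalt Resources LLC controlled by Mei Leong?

Yes

Mei holds 100% of Stratus, so Mei controls Stratus.
Stratus holds 92% of Palisade, so Mei controls Palisade.
Palisade and Mei and Stratus together hold 6% + 34% + 60% = 100% of Cobalt, so Mei controls Cobalt.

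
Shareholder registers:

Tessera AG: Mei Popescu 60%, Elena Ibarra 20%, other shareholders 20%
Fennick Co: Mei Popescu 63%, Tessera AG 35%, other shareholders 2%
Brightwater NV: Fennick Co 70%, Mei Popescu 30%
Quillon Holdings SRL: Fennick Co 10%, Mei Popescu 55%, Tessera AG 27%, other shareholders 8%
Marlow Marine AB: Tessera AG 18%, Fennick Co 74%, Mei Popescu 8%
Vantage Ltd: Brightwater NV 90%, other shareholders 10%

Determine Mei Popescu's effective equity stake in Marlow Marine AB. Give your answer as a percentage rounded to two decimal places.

Mei reaches Marlow along 4 paths.
Via Tessera: 60% × 18% = 10.8%.
Via Fennick: 63% × 74% = 46.62%.
Via Tessera → Fennick: 60% × 35% × 74% = 15.54%.
Direct stake: 8% = 8%.
Total: 10.8% + 46.62% + 15.54% + 8% = 80.96%.

80.96%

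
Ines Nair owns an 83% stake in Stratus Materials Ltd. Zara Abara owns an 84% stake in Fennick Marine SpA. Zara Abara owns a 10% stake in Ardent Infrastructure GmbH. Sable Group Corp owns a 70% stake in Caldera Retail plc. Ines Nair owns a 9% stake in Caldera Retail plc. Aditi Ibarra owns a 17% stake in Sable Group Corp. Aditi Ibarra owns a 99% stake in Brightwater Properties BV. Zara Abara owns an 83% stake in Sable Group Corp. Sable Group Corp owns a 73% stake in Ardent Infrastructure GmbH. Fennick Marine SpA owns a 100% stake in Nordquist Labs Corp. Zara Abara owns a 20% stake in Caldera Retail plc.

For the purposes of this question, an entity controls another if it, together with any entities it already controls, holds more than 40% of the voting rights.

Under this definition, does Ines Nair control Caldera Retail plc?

Ines holds 83% of Stratus, so Ines controls Stratus.
In Caldera, Ines's side holds only 9%, not > 40%.
So Ines does not control Caldera.

No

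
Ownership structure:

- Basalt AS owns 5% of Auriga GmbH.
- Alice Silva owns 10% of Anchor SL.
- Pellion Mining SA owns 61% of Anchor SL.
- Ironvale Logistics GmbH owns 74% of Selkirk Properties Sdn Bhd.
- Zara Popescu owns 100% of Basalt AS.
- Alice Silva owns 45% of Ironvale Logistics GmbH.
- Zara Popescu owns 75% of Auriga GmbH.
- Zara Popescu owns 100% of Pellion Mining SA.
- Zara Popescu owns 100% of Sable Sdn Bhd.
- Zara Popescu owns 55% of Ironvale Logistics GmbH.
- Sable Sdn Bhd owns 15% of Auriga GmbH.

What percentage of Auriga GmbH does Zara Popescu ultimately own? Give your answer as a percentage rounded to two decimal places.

Zara reaches Auriga along 3 paths.
Via Sable: 100% × 15% = 15%.
Direct stake: 75% = 75%.
Via Basalt: 100% × 5% = 5%.
Total: 15% + 75% + 5% = 95%.
Rounded: 95.00%.

95.00%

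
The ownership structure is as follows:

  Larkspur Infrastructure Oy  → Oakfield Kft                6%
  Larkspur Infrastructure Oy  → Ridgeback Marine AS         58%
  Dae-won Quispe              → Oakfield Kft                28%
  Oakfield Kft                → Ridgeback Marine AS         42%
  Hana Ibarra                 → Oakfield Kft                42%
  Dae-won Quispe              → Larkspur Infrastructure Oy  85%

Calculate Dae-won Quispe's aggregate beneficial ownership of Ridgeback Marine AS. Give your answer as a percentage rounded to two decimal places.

Dae-won reaches Ridgeback along 3 paths.
Via Larkspur: 85% × 58% = 49.3%.
Via Oakfield: 28% × 42% = 11.76%.
Via Larkspur → Oakfield: 85% × 6% × 42% = 2.142%.
Total: 49.3% + 11.76% + 2.142% = 63.202%.
Rounded: 63.20%.

63.20%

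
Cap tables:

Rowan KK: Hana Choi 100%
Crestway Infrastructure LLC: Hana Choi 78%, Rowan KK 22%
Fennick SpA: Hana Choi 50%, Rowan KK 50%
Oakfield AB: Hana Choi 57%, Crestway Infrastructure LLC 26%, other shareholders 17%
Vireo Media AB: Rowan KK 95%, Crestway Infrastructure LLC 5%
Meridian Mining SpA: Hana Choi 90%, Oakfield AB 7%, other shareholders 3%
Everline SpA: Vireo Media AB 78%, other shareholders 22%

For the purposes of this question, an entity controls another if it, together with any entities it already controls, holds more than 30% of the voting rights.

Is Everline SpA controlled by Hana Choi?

Yes

Hana holds 100% of Rowan, so Hana controls Rowan.
Hana and Rowan together hold 78% + 22% = 100% of Crestway, so Hana controls Crestway.
Rowan and Crestway together hold 95% + 5% = 100% of Vireo, so Hana controls Vireo.
Vireo holds 78% of Everline, so Hana controls Everline.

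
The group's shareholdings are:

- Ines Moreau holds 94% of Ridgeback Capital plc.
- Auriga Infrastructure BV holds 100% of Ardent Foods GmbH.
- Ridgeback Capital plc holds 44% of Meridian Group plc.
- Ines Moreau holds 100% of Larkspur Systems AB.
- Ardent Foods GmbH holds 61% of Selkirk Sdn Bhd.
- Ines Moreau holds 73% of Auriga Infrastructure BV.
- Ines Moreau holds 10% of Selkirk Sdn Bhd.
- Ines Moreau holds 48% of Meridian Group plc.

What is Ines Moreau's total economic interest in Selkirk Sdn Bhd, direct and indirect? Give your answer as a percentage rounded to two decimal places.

Ines reaches Selkirk along 2 paths.
Via Auriga → Ardent: 73% × 100% × 61% = 44.53%.
Direct stake: 10% = 10%.
Total: 44.53% + 10% = 54.53%.

54.53%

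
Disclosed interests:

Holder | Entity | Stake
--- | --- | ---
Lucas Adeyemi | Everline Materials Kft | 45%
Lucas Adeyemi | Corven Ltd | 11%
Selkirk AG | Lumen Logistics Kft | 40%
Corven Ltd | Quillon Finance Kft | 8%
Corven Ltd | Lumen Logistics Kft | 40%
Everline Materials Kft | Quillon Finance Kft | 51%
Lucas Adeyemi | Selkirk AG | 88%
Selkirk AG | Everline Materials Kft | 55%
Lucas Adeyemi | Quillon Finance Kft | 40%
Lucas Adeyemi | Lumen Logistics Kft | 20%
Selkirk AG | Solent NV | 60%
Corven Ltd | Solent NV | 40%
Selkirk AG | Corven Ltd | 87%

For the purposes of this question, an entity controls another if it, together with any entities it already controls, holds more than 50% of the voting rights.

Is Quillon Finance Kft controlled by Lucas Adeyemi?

Yes

Lucas holds 88% of Selkirk, so Lucas controls Selkirk.
Lucas and Selkirk together hold 11% + 87% = 98% of Corven, so Lucas controls Corven.
Lucas and Selkirk together hold 45% + 55% = 100% of Everline, so Lucas controls Everline.
Everline and Lucas and Corven together hold 51% + 40% + 8% = 99% of Quillon, so Lucas controls Quillon.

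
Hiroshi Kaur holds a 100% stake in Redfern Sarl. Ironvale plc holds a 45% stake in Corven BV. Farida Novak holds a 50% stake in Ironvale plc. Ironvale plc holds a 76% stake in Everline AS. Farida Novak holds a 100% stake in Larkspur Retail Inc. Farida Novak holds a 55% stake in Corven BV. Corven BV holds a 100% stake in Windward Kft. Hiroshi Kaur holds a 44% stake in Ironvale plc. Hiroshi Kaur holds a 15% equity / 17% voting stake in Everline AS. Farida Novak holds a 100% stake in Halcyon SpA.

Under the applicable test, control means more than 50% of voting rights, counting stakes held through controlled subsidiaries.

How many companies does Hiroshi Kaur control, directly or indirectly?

Hiroshi holds 100% of Redfern, so Hiroshi controls Redfern.
No other company's threshold is met.
Hiroshi controls 1 company.

1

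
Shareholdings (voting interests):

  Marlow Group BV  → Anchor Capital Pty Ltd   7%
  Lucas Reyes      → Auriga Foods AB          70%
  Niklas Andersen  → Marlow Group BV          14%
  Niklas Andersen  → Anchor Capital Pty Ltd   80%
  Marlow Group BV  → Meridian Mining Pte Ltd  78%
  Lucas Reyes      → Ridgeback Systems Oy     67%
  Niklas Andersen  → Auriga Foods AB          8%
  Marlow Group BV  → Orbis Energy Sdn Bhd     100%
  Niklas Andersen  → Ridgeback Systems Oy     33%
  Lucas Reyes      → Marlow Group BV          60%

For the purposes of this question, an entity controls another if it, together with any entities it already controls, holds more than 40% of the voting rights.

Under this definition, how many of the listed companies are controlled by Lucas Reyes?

Lucas holds 60% of Marlow, so Lucas controls Marlow.
Marlow holds 100% of Orbis, so Lucas controls Orbis.
Marlow holds 78% of Meridian, so Lucas controls Meridian.
Lucas holds 70% of Auriga, so Lucas controls Auriga.
Lucas holds 67% of Ridgeback, so Lucas controls Ridgeback.
No other company's threshold is met.
Lucas controls 5 companies.

5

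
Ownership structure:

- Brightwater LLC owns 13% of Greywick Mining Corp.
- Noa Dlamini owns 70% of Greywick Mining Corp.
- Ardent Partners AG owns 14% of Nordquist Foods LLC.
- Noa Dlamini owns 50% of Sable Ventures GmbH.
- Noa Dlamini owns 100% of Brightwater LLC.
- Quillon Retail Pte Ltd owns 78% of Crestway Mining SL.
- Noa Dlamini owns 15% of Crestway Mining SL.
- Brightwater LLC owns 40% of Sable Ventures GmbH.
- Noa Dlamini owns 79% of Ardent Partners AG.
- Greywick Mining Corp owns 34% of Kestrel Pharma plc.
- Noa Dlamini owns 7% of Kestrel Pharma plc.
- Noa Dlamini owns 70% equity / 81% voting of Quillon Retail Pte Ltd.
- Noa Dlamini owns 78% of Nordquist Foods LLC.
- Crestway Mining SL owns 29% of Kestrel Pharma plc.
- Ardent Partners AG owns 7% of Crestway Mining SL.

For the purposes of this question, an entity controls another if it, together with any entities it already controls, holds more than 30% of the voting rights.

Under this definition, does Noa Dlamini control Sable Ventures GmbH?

Noa holds 100% of Brightwater, so Noa controls Brightwater.
Noa and Brightwater together hold 50% + 40% = 90% of Sable, so Noa controls Sable.

Yes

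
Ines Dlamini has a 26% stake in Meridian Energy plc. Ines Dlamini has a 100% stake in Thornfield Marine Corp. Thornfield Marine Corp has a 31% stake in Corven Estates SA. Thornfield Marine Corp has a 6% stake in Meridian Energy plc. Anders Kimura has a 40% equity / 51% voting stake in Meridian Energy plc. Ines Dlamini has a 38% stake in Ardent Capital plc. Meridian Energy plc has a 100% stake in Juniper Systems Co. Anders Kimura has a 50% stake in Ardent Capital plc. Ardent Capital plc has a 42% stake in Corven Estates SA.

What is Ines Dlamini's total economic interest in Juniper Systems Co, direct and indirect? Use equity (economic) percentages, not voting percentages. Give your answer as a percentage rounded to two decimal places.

Ines reaches Juniper along 2 paths.
Via Meridian: 26% × 100% = 26%.
Via Thornfield → Meridian: 100% × 6% × 100% = 6%.
Total: 26% + 6% = 32%.
Rounded: 32.00%.

32.00%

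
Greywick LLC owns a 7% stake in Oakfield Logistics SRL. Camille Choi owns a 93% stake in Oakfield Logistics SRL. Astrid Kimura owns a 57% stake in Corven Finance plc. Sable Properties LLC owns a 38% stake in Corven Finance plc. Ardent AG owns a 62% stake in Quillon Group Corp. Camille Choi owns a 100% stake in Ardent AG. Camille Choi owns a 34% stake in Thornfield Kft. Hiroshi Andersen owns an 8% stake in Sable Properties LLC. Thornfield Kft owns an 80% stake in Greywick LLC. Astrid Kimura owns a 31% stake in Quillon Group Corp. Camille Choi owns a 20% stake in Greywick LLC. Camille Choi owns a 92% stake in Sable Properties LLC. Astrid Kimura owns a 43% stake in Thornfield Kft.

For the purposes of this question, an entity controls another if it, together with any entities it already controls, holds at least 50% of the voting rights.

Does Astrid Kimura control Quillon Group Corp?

Astrid holds 57% of Corven, so Astrid controls Corven.
In Quillon, Astrid's side holds only 31%, not ≥ 50%.
So Astrid does not control Quillon.

No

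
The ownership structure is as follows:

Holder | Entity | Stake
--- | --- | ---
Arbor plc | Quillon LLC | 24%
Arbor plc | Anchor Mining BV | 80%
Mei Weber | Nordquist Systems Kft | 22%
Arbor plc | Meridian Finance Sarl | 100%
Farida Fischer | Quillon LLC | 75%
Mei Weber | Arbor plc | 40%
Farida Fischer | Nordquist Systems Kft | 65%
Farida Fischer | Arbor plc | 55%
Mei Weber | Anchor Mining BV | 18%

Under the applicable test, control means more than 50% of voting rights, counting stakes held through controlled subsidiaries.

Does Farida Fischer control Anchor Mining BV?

Farida holds 55% of Arbor, so Farida controls Arbor.
Arbor holds 80% of Anchor, so Farida controls Anchor.

Yes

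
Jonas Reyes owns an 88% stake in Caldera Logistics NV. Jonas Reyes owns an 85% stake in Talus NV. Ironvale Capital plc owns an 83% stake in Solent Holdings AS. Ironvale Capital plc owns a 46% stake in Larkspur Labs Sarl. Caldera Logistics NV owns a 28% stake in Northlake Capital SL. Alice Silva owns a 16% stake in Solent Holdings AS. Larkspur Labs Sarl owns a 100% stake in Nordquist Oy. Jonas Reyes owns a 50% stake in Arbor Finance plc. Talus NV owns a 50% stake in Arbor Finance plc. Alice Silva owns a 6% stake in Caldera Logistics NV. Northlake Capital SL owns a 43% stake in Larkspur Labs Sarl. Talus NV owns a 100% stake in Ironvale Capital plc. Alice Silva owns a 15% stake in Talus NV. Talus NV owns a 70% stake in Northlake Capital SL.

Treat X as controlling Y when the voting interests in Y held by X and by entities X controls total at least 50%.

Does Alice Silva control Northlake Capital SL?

Alice's largest direct stake is 16% in Solent, which does not meet the threshold, so Alice controls no company.
Neither Alice nor any entity Alice controls holds any voting interest in Northlake.
So Alice does not control Northlake.

No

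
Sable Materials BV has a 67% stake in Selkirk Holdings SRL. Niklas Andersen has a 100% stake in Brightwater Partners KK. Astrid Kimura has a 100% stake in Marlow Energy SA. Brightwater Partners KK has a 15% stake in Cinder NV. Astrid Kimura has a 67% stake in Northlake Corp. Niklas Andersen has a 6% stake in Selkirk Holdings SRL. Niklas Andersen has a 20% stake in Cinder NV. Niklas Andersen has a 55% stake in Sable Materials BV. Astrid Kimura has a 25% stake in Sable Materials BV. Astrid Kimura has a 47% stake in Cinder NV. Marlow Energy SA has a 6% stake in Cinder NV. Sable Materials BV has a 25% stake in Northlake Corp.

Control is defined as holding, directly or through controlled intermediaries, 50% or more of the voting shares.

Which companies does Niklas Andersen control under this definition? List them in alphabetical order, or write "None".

Niklas holds 100% of Brightwater, so Niklas controls Brightwater.
Niklas holds 55% of Sable, so Niklas controls Sable.
Sable and Niklas together hold 67% + 6% = 73% of Selkirk, so Niklas controls Selkirk.
No other company's threshold is met.

Brightwater Partners KK, Sable Materials BV, Selkirk Holdings SRL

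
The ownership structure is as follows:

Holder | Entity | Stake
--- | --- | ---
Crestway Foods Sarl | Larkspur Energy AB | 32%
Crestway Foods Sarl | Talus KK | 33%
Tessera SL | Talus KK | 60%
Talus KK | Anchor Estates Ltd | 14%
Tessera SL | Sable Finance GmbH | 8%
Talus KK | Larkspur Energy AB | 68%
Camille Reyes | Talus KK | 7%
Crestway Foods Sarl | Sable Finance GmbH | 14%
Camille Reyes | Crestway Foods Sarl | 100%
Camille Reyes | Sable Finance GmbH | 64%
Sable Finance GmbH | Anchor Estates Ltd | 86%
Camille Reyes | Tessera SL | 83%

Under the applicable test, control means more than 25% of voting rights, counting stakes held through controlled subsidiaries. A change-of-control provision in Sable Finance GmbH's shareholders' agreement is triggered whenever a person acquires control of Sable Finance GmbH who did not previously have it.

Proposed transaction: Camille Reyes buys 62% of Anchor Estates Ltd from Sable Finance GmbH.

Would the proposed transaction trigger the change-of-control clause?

No

The purchase adds only to Camille's holdings (Sable's stake shrinks), so Camille is the only person who could newly come to control Sable.
Camille holds 83% of Tessera, so Camille controls Tessera.
Camille holds 100% of Crestway, so Camille controls Crestway.
Camille and Tessera and Crestway together hold 64% + 8% + 14% = 86% of Sable, so Camille controls Sable.
So Camille already controls Sable before the transaction.
After the purchase, Camille holds 62% of Anchor directly, and Sable's stake falls to 24%.
Camille controlled Sable already, so this is not a new person acquiring control; every other person's position is unchanged or reduced.
No new person acquires control, so the clause is not triggered.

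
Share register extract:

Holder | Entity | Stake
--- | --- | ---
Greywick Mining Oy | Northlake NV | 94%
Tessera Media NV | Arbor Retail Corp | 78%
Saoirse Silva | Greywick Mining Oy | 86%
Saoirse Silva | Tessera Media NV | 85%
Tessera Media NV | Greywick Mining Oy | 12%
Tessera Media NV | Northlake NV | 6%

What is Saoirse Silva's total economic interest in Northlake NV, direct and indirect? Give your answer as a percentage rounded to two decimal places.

Saoirse reaches Northlake along 3 paths.
Via Greywick: 86% × 94% = 80.84%.
Via Tessera → Greywick: 85% × 12% × 94% = 9.588%.
Via Tessera: 85% × 6% = 5.1%.
Total: 80.84% + 9.588% + 5.1% = 95.528%.
Rounded: 95.53%.

95.53%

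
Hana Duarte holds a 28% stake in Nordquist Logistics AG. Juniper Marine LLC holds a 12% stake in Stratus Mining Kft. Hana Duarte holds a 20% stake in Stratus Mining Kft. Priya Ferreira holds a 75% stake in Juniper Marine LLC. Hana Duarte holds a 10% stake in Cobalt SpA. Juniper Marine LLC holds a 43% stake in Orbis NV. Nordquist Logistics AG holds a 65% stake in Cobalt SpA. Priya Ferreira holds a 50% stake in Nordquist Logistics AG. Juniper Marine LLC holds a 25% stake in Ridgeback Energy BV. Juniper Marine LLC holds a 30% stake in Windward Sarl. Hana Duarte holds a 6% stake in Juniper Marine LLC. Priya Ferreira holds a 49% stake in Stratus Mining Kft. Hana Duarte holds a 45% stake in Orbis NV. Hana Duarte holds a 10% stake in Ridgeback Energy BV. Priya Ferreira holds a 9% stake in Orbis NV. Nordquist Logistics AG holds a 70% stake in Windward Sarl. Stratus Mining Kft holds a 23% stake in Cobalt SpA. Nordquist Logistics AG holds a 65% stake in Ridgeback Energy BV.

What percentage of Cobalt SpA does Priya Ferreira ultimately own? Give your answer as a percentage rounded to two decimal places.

Priya reaches Cobalt along 3 paths.
Via Nordquist: 50% × 65% = 32.5%.
Via Juniper → Stratus: 75% × 12% × 23% = 2.07%.
Via Stratus: 49% × 23% = 11.27%.
Total: 32.5% + 2.07% + 11.27% = 45.84%.

45.84%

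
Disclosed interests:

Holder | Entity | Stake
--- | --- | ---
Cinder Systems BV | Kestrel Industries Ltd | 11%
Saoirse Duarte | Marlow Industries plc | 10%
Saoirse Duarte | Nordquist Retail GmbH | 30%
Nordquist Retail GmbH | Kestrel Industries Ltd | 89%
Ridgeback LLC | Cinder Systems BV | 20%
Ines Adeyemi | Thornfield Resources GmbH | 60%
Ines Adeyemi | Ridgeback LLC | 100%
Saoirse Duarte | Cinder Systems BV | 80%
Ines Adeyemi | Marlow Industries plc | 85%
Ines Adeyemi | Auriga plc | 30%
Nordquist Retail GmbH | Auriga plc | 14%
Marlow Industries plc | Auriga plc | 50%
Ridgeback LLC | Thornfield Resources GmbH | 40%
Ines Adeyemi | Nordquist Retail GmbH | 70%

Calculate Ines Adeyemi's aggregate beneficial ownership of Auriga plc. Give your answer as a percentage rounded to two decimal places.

Ines reaches Auriga along 3 paths.
Via Marlow: 85% × 50% = 42.5%.
Direct stake: 30% = 30%.
Via Nordquist: 70% × 14% = 9.8%.
Total: 42.5% + 30% + 9.8% = 82.3%.
Rounded: 82.30%.

82.30%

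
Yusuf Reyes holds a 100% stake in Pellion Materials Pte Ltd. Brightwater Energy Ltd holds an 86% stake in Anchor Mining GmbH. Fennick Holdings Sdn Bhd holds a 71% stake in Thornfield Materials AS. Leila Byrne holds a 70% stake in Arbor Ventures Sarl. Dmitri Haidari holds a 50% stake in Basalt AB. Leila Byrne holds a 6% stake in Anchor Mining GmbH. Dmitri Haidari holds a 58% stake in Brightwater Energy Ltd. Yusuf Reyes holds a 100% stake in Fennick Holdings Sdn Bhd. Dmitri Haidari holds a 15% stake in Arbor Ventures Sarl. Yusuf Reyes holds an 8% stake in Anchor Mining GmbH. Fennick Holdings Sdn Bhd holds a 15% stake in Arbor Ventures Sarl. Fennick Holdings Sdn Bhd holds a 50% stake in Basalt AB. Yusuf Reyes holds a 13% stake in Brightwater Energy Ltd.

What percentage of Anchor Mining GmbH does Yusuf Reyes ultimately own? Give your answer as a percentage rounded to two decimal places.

19.18%

Yusuf reaches Anchor along 2 paths.
Direct stake: 8% = 8%.
Via Brightwater: 13% × 86% = 11.18%.
Total: 8% + 11.18% = 19.18%.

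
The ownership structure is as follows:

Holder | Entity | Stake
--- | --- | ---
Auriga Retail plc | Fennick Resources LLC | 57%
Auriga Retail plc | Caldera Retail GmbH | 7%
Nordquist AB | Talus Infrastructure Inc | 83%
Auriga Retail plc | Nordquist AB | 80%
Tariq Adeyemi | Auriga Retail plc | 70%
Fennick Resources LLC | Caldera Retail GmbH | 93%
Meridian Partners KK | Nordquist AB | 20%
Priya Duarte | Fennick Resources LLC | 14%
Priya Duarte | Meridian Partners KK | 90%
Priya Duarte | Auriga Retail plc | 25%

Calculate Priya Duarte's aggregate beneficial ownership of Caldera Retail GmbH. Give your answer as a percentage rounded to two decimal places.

28.02%

Priya reaches Caldera along 3 paths.
Via Auriga: 25% × 7% = 1.75%.
Via Fennick: 14% × 93% = 13.02%.
Via Auriga → Fennick: 25% × 57% × 93% = 13.2525%.
Total: 1.75% + 13.02% + 13.2525% = 28.0225%.
Rounded: 28.02%.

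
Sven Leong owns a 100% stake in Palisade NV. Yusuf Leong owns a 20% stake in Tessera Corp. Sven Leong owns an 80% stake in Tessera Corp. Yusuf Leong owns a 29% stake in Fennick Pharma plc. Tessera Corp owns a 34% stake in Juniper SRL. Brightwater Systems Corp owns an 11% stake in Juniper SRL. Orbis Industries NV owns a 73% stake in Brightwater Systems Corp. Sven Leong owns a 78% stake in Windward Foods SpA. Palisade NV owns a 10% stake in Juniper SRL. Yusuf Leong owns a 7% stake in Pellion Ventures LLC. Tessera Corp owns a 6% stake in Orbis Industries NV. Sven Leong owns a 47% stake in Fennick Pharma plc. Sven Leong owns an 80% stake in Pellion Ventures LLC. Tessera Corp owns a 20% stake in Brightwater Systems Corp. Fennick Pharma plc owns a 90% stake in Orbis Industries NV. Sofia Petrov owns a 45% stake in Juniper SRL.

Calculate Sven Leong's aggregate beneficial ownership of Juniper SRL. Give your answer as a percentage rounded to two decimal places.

42.74%

Sven reaches Juniper along 5 paths.
Via Tessera: 80% × 34% = 27.2%.
Via Palisade: 100% × 10% = 10%.
Via Tessera → Brightwater: 80% × 20% × 11% = 1.76%.
Via Tessera → Orbis → Brightwater: 80% × 6% × 73% × 11% = 0.38544%.
Via Fennick → Orbis → Brightwater: 47% × 90% × 73% × 11% = 3.39669%.
Total: 27.2% + 10% + 1.76% + 0.38544% + 3.39669% = 42.74213%.
Rounded: 42.74%.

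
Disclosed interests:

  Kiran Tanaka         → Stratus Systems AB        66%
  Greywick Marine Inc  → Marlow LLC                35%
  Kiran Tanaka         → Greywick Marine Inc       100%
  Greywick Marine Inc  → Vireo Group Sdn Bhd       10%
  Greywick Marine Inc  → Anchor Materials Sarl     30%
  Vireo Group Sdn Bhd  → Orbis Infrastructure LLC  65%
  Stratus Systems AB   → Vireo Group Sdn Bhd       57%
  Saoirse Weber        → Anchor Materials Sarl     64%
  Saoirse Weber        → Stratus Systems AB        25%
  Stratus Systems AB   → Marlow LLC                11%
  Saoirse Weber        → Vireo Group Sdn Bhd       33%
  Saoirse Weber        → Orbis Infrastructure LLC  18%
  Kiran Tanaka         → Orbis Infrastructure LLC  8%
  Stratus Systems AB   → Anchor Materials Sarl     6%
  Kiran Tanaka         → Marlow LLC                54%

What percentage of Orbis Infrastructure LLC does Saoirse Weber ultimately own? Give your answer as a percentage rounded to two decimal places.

Saoirse reaches Orbis along 3 paths.
Via Stratus → Vireo: 25% × 57% × 65% = 9.2625%.
Via Vireo: 33% × 65% = 21.45%.
Direct stake: 18% = 18%.
Total: 9.2625% + 21.45% + 18% = 48.7125%.
Rounded: 48.71%.

48.71%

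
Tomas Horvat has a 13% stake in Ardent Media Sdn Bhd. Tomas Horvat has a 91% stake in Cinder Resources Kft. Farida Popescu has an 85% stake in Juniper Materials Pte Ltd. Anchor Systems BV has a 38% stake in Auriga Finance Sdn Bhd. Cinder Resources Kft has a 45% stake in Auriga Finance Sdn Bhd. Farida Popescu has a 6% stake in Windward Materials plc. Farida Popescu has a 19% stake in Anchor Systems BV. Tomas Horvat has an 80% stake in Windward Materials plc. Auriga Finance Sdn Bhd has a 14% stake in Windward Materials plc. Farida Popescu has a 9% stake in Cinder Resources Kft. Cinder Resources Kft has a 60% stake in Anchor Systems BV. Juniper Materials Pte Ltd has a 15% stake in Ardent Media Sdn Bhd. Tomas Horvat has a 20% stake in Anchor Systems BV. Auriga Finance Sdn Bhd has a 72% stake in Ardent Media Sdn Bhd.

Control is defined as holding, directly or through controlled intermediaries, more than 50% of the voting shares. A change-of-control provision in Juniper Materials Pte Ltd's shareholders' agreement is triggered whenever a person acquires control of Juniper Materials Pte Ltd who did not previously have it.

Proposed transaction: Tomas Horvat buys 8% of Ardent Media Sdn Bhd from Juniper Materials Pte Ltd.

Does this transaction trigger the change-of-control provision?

No

The purchase adds only to Tomas's holdings (Juniper's stake shrinks), so Tomas is the only person who could newly come to control Juniper.
Tomas holds 91% of Cinder, so Tomas controls Cinder.
Tomas and Cinder together hold 20% + 60% = 80% of Anchor, so Tomas controls Anchor.
Anchor and Cinder together hold 38% + 45% = 83% of Auriga, so Tomas controls Auriga.
Tomas and Auriga together hold 80% + 14% = 94% of Windward, so Tomas controls Windward.
Tomas and Auriga together hold 13% + 72% = 85% of Ardent, so Tomas controls Ardent.
Neither Tomas nor any entity Tomas controls holds any voting interest in Juniper.
So before the transaction, Tomas does not control Juniper.
After the purchase, Tomas's direct stake in Ardent rises to 13% + 8% = 21%, and Juniper's stake falls to 7%.
Tomas and Auriga together hold 21% + 72% = 93% of Ardent, so Tomas controls Ardent.
After the transaction, neither Tomas nor any entity Tomas controls holds a voting interest in Juniper, so Tomas still does not control it.
No new person acquires control, so the clause is not triggered.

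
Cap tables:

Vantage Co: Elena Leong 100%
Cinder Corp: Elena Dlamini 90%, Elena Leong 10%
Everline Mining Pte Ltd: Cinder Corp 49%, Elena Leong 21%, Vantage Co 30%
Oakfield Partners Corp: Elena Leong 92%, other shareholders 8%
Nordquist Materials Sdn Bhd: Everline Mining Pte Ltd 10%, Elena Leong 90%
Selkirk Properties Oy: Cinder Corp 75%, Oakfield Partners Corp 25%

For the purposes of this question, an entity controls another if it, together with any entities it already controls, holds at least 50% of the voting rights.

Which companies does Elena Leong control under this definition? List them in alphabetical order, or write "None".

Elena Leong holds 100% of Vantage, so Elena Leong controls Vantage.
Elena Leong and Vantage together hold 21% + 30% = 51% of Everline, so Elena Leong controls Everline.
Elena Leong holds 92% of Oakfield, so Elena Leong controls Oakfield.
Everline and Elena Leong together hold 10% + 90% = 100% of Nordquist, so Elena Leong controls Nordquist.
No other company's threshold is met.

Everline Mining Pte Ltd, Nordquist Materials Sdn Bhd, Oakfield Partners Corp, Vantage Co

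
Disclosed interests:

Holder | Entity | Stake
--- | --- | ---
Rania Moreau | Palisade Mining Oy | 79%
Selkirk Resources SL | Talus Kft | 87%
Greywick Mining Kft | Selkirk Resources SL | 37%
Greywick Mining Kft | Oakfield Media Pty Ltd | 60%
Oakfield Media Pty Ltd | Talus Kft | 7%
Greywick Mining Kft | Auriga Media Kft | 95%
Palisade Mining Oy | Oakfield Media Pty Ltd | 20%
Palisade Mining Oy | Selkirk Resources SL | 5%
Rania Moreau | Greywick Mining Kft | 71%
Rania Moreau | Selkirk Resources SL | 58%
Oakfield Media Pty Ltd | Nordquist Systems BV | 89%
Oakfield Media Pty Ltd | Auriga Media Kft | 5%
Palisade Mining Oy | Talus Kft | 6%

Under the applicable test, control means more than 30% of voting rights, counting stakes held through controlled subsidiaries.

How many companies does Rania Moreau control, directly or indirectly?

7

Rania holds 79% of Palisade, so Rania controls Palisade.
Rania holds 71% of Greywick, so Rania controls Greywick.
Greywick and Palisade together hold 60% + 20% = 80% of Oakfield, so Rania controls Oakfield.
Rania and Palisade and Greywick together hold 58% + 5% + 37% = 100% of Selkirk, so Rania controls Selkirk.
Oakfield and Palisade and Selkirk together hold 7% + 6% + 87% = 100% of Talus, so Rania controls Talus.
Greywick and Oakfield together hold 95% + 5% = 100% of Auriga, so Rania controls Auriga.
Oakfield holds 89% of Nordquist, so Rania controls Nordquist.
Rania controls 7 companies.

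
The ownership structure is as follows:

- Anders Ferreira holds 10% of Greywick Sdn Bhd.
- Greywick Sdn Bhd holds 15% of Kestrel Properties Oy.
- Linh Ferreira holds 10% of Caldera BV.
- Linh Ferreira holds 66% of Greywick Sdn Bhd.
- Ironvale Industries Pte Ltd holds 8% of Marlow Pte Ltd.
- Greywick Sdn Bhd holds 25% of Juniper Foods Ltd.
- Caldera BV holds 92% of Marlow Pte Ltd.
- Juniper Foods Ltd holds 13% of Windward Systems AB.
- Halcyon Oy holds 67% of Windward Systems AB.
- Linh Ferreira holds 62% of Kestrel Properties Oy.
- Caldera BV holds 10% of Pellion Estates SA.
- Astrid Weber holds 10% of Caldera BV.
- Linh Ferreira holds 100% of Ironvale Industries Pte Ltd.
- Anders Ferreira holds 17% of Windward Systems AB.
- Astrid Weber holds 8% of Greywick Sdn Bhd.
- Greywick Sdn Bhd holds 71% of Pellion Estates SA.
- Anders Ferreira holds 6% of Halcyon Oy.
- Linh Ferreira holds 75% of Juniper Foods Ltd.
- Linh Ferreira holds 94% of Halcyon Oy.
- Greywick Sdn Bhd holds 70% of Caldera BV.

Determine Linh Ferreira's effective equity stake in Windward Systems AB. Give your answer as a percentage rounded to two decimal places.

74.88%

Linh reaches Windward along 3 paths.
Via Greywick → Juniper: 66% × 25% × 13% = 2.145%.
Via Juniper: 75% × 13% = 9.75%.
Via Halcyon: 94% × 67% = 62.98%.
Total: 2.145% + 9.75% + 62.98% = 74.875%.
Rounded: 74.88%.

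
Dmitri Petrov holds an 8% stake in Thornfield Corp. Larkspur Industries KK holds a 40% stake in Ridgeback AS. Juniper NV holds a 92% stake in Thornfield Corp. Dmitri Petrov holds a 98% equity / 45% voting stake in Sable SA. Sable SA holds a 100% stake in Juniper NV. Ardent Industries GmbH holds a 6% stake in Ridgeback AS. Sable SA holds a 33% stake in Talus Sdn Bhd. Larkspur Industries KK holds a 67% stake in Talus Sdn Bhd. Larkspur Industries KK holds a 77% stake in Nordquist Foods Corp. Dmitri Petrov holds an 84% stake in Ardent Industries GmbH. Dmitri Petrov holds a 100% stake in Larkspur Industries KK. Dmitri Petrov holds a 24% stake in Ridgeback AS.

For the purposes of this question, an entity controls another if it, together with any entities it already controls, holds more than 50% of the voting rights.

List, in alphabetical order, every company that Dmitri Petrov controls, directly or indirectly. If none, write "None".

Dmitri holds 100% of Larkspur, so Dmitri controls Larkspur.
Dmitri holds 84% of Ardent, so Dmitri controls Ardent.
Larkspur holds 77% of Nordquist, so Dmitri controls Nordquist.
Dmitri and Larkspur and Ardent together hold 24% + 40% + 6% = 70% of Ridgeback, so Dmitri controls Ridgeback.
Larkspur holds 67% of Talus, so Dmitri controls Talus.
No other company's threshold is met.

Ardent Industries GmbH, Larkspur Industries KK, Nordquist Foods Corp, Ridgeback AS, Talus Sdn Bhd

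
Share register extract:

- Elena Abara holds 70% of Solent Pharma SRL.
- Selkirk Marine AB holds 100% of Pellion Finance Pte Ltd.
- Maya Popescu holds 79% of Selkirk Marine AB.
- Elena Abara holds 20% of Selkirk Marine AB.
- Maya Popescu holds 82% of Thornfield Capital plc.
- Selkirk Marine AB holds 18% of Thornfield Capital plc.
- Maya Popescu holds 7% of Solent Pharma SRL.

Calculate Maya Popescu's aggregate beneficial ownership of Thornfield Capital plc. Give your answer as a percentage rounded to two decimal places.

Maya reaches Thornfield along 2 paths.
Direct stake: 82% = 82%.
Via Selkirk: 79% × 18% = 14.22%.
Total: 82% + 14.22% = 96.22%.

96.22%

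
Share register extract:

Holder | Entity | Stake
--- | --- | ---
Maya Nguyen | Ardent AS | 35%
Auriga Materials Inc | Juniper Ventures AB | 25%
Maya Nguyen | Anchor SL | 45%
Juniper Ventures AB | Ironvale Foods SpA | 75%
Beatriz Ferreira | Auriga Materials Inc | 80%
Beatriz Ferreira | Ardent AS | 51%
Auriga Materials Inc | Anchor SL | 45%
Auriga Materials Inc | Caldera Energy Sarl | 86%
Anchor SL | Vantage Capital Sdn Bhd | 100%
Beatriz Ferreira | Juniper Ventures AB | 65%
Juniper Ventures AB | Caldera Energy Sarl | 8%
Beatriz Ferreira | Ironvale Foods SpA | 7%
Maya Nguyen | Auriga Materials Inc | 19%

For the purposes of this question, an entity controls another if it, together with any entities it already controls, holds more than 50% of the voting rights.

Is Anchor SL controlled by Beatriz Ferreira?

No

Beatriz holds 80% of Auriga, so Beatriz controls Auriga.
Beatriz holds 51% of Ardent, so Beatriz controls Ardent.
Auriga and Beatriz together hold 25% + 65% = 90% of Juniper, so Beatriz controls Juniper.
Juniper and Auriga together hold 8% + 86% = 94% of Caldera, so Beatriz controls Caldera.
Beatriz and Juniper together hold 7% + 75% = 82% of Ironvale, so Beatriz controls Ironvale.
In Anchor, Beatriz's side holds only 45%, not > 50%.
So Beatriz does not control Anchor.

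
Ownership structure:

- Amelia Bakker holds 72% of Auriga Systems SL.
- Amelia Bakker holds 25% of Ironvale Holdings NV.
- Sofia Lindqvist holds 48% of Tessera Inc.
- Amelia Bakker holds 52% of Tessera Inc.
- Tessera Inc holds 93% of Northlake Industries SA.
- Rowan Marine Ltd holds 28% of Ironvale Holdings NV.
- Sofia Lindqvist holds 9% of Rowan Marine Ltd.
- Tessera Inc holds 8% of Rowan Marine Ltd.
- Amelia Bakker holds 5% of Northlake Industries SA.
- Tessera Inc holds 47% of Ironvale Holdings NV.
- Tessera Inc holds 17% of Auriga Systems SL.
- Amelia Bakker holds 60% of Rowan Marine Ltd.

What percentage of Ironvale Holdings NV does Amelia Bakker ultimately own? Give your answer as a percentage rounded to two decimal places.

67.40%

Amelia reaches Ironvale along 4 paths.
Via Rowan: 60% × 28% = 16.8%.
Via Tessera → Rowan: 52% × 8% × 28% = 1.1648%.
Via Tessera: 52% × 47% = 24.44%.
Direct stake: 25% = 25%.
Total: 16.8% + 1.1648% + 24.44% + 25% = 67.4048%.
Rounded: 67.40%.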